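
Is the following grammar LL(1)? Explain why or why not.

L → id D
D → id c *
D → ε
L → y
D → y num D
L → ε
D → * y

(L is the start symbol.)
Relevant sets:
  FOLLOW(L) = { $ }
  FOLLOW(D) = { $ }

For L:
  PREDICT(L → id D) = { 'id' }
  PREDICT(L → y) = { 'y' }
  PREDICT(L → ε) = { $ }
For D:
  PREDICT(D → id c '*') = { 'id' }
  PREDICT(D → ε) = { $ }
  PREDICT(D → y num D) = { 'y' }
  PREDICT(D → '*' y) = { '*' }

All predict sets are disjoint. The grammar IS LL(1).

Answer: Yes, the grammar is LL(1).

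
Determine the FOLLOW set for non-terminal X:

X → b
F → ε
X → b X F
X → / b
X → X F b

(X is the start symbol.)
To compute FOLLOW(X), find every occurrence of X on a right-hand side N → α X β: add FIRST(β) \ {ε}, and if β is empty or nullable also add FOLLOW(N). Iterate to a fixed point.

X is the start symbol, so $ ∈ FOLLOW(X).
In X → b X F: X is followed by F, add FIRST(F) \ {ε} = { }
  F is nullable, so FOLLOW(X) is also included — that is the set being defined, nothing new
In X → X F b: X is followed by F b, add FIRST(F b) \ {ε} = { 'b' }

Taking the union: FOLLOW(X) = { $, 'b' }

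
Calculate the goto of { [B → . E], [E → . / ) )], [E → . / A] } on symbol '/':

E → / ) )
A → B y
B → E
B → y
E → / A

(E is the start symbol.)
{ [A → . B y], [B → . E], [B → . y], [E → . / ) )], [E → . / A], [E → / . ) )], [E → / . A] }

GOTO(I, '/') = CLOSURE({ [A → αX.β] : [A → α.Xβ] ∈ I, X = '/' })

Items with dot before '/', with the dot advanced:
  [E → . / ) )] → [E → / . ) )]
  [E → . / A] → [E → / . A]
Closure of the advanced items:
  [E → / . A] has the dot before A: add [A → . B y]
  [A → . B y] has the dot before B: add [B → . E], [B → . y]
  [B → . E] has the dot before E: add [E → . / ) )], [E → . / A]

GOTO = { [A → . B y], [B → . E], [B → . y], [E → . / ) )], [E → . / A], [E → / . ) )], [E → / . A] }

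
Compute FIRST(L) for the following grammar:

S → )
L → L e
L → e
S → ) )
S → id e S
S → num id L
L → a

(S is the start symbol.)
From L → L e:
  - L is the symbol being defined: contributes nothing new
    L is not nullable, so stop
From L → e:
  - e is a terminal: add 'e' and stop
From L → a:
  - a is a terminal: add 'a' and stop

Collecting: FIRST(L) = { 'a', 'e' }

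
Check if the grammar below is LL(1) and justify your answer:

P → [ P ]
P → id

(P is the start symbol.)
For P:
  PREDICT(P → '[' P ']') = { '[' }
  PREDICT(P → id) = { 'id' }

All predict sets are disjoint. The grammar IS LL(1).

Answer: Yes, the grammar is LL(1).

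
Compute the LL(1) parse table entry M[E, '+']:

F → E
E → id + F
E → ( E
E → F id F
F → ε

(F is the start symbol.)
To find M[E, '+'], we find productions for E where '+' is in the predict set (PREDICT(N → α) = (FIRST(α) \ {ε}) ∪ (FOLLOW(N) if α ⇒* ε)).

Relevant sets:
  FIRST(F) = { '(', 'id', ε }

E → id + F: PREDICT = { 'id' }
E → ( E: PREDICT = { '(' }
E → F id F: PREDICT = { '(', 'id' }

M[E, '+'] is empty (no production applies)

Answer: Empty (error entry)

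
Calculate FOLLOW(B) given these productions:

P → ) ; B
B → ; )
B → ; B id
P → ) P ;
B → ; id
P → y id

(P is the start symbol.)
In P → ) ; B: B is at the end, add FOLLOW(P)
In B → ; B id: B is followed by id, add FIRST(id) \ {ε} = { 'id' }

The FOLLOW sets referred to above (computed the same way, to a fixed point):
  FOLLOW(P) = { $, ';' }

Taking the union: FOLLOW(B) = { $, ';', 'id' }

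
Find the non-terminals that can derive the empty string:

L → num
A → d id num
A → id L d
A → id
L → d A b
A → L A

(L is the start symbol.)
There are no ε-productions, so no non-terminal can derive ε.
No non-terminals are nullable.

Answer: None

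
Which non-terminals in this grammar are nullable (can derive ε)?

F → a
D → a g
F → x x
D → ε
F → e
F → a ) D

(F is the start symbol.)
A non-terminal is nullable if it can derive ε (the empty string): either it has an ε-production, or it has a production whose right-hand side consists entirely of nullable non-terminals.

ε-productions: D → ε
So D is immediately nullable.
No further non-terminal can be added: every production for the remaining non-terminals contains a terminal or a non-nullable non-terminal.
Nullable = { 'D' }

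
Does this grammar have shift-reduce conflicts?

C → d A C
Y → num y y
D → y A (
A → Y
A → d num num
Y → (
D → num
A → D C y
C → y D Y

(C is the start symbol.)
Yes — I12: [D → num .] vs [Y → num . y y]

Augment with C' → C and build the canonical LR(0) collection (I0 = CLOSURE({[C' → . C]}), then GOTO on every symbol after a dot until no new states appear). It has 24 states:
  I0: { [C → . d A C], [C → . y D Y], [C' → . C] }  — shift
  I1: { [C' → C .] }  — accept
  I2: { [A → . D C y], [A → . Y], [A → . d num num], [C → d . A C], [D → . num], [D → . y A (], [Y → . (], [Y → . num y y] }  — shift
  I3: { [C → y . D Y], [D → . num], [D → . y A (] }  — shift
  I4: { [C → y D . Y], [Y → . (], [Y → . num y y] }  — shift
  I5: { [D → num .] }  — reduce
  I6: { [A → . D C y], [A → . Y], [A → . d num num], [D → . num], [D → . y A (], [D → y . A (], [Y → . (], [Y → . num y y] }  — shift
  I7: { [Y → ( .] }  — reduce
  I8: { [D → y A . (] }  — shift
  I9: { [A → D . C y], [C → . d A C], [C → . y D Y] }  — shift
  I10: { [A → Y .] }  — reduce
  I11: { [A → d . num num] }  — shift
  I12: { [D → num .], [Y → num . y y] }  — shift, reduce
  I13: { [Y → num y . y] }  — shift
  I14: { [Y → num y y .] }  — reduce
  I15: { [A → d num . num] }  — shift
  I16: { [A → d num num .] }  — reduce
  I17: { [A → D C . y] }  — shift
  I18: { [A → D C y .] }  — reduce
  I19: { [D → y A ( .] }  — reduce
  I20: { [C → y D Y .] }  — reduce
  I21: { [Y → num . y y] }  — shift
  I22: { [C → . d A C], [C → . y D Y], [C → d A . C] }  — shift
  I23: { [C → d A C .] }  — reduce

I12 contains reduce item [D → num .] and shift item [Y → num . y y] — shift-reduce conflict.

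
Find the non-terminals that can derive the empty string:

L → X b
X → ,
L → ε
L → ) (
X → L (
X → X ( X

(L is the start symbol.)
ε-productions: L → ε
So L is immediately nullable.
No further non-terminal can be added: every production for the remaining non-terminals contains a terminal or a non-nullable non-terminal.
Nullable = { 'L' }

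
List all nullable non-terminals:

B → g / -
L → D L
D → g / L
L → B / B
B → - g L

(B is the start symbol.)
A non-terminal is nullable if it can derive ε (the empty string): either it has an ε-production, or it has a production whose right-hand side consists entirely of nullable non-terminals.

There are no ε-productions, so no non-terminal can derive ε.
No non-terminals are nullable.

Answer: None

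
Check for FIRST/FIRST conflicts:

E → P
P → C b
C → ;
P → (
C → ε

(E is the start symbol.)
A FIRST/FIRST conflict occurs when two productions N → α and N → β for the same non-terminal have FIRST(α) ∩ FIRST(β) ≠ ∅ (with ε ∈ FIRST of a nullable right-hand side, so two nullable alternatives also conflict).

FIRST sets of the non-terminals at (or reachable through a nullable prefix from) the front of some alternative:
  FIRST(C) = { ';', ε }

Productions for P:
  P → C b: FIRST = { ';', 'b' }
  P → (: FIRST = { '(' }
Productions for C:
  C → ;: FIRST = { ';' }
  C → ε: FIRST = { ε }
E has only one production, so no FIRST/FIRST conflict is possible there.

All alternatives of each non-terminal have pairwise disjoint FIRST sets.

Answer: No FIRST/FIRST conflicts.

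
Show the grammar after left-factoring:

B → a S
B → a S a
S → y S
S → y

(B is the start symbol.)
B → a S B'
B' → ε
B' → a
S → y S'
S' → S
S' → ε

Left-factoring transforms A → αβ₁ | αβ₂ into A → αA' and A' → β₁ | β₂
(α is the longest common prefix among the alternatives). Repeat until
no nonterminal has two alternatives with a common prefix.

Round 1: B has alternatives sharing prefix 'a S'. Introduce B': B → a S B'
  Add: B' → ε
  Add: B' → a

Round 2: S has alternatives sharing prefix 'y'. Introduce S': S → y S'
  Add: S' → S
  Add: S' → ε

No remaining common prefixes — done.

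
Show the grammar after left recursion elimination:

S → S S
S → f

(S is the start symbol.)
S is directly left-recursive. The standard transformation for
  A → A α₁ | ... | A α_m | β₁ | ... | β_n
is
  A  → β₁ A' | ... | β_n A'
  A' → α₁ A' | ... | α_m A' | ε

S → f becomes S → f S'
S → S S becomes S' → S S'
Add S' → ε

Resulting grammar:
S → f S'
S' → S S'
S' → ε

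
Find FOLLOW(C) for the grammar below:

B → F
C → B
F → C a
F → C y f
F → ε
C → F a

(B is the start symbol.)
In F → C a: C is followed by a, add FIRST(a) \ {ε} = { 'a' }
In F → C y f: C is followed by y f, add FIRST(y f) \ {ε} = { 'y' }

Taking the union: FOLLOW(C) = { 'a', 'y' }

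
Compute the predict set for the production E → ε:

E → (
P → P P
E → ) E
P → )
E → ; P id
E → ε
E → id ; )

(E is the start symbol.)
PREDICT(E → ε) = (FIRST(RHS) \ {ε}) ∪ (FOLLOW(E) if ε ∈ FIRST(RHS), i.e. RHS ⇒* ε)
The right-hand side is ε (FIRST(ε) = { ε }), so the predict set is FOLLOW(E) = { $ }
PREDICT(E → ε) = { $ }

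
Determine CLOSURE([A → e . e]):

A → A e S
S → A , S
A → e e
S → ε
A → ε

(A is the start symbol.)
To compute CLOSURE, for each item [A → α.Bβ] where B is a non-terminal, add [B → .γ] for all productions B → γ; repeat for the newly added items until nothing changes.

Start with: [A → e . e]
The dot precedes the terminal e, so nothing is added.

CLOSURE = { [A → e . e] }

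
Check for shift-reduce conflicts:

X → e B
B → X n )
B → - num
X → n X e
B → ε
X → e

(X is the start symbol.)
Augment with X' → X and build the canonical LR(0) collection (I0 = CLOSURE({[X' → . X]}), then GOTO on every symbol after a dot until no new states appear). It has 12 states:
  I0: { [X → . e B], [X → . e], [X → . n X e], [X' → . X] }  — shift
  I1: { [X' → X .] }  — accept
  I2: { [B → . - num], [B → . X n )], [B → .], [X → . e B], [X → . e], [X → . n X e], [X → e . B], [X → e .] }  — shift, 2 reduces
  I3: { [X → . e B], [X → . e], [X → . n X e], [X → n . X e] }  — shift
  I4: { [X → n X . e] }  — shift
  I5: { [X → n X e .] }  — reduce
  I6: { [B → - . num] }  — shift
  I7: { [X → e B .] }  — reduce
  I8: { [B → X . n )] }  — shift
  I9: { [B → X n . )] }  — shift
  I10: { [B → X n ) .] }  — reduce
  I11: { [B → - num .] }  — reduce

I2 contains reduce items [B → .], [X → e .] and shift items [B → . - num], [X → . e], [X → . e B], [X → . n X e] — shift-reduce conflict.

Answer: Yes — I2: [B → .] vs [B → . - num]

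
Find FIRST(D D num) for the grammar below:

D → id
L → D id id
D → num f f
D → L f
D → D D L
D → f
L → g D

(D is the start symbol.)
FIRST sets of the non-terminals involved (from the grammar, by fixed-point iteration):
  FIRST(D) = { 'f', 'g', 'id', 'num' }

To compute FIRST(D D num), process the symbols left to right:
Symbol D is a non-terminal. Add FIRST(D) \ {ε} = { 'f', 'g', 'id', 'num' }
D is not nullable (ε ∉ FIRST(D)), so stop here.
FIRST(D D num) = { 'f', 'g', 'id', 'num' }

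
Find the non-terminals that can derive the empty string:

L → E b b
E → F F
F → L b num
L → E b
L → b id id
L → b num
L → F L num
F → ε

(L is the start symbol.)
ε-productions: F → ε
So F is immediately nullable.
E → F F: every symbol on the right is nullable, so E is nullable too.
No further non-terminal can be added: every production for the remaining non-terminals contains a terminal or a non-nullable non-terminal.
Nullable = { 'E', 'F' }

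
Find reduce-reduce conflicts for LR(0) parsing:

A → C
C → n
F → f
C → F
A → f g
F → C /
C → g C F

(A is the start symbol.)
Augment with A' → A and build the canonical LR(0) collection (I0 = CLOSURE({[A' → . A]}), then GOTO on every symbol after a dot until no new states appear). It has 13 states:
  I0: { [A → . C], [A → . f g], [A' → . A], [C → . F], [C → . g C F], [C → . n], [F → . C /], [F → . f] }  — shift
  I1: { [A' → A .] }  — accept
  I2: { [A → C .], [F → C . /] }  — shift, reduce
  I3: { [C → F .] }  — reduce
  I4: { [A → f . g], [F → f .] }  — shift, reduce
  I5: { [C → . F], [C → . g C F], [C → . n], [C → g . C F], [F → . C /], [F → . f] }  — shift
  I6: { [C → n .] }  — reduce
  I7: { [C → . F], [C → . g C F], [C → . n], [C → g C . F], [F → . C /], [F → . f], [F → C . /] }  — shift
  I8: { [F → f .] }  — reduce
  I9: { [F → C / .] }  — reduce
  I10: { [F → C . /] }  — shift
  I11: { [C → F .], [C → g C F .] }  — 2 reduces
  I12: { [A → f g .] }  — reduce

I11 contains complete items [C → F .], [C → g C F .] — reduce-reduce conflict.

Answer: Yes — I11: [C → F .] vs [C → g C F .]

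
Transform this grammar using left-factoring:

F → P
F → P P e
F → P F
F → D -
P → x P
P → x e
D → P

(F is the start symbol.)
Left-factoring transforms A → αβ₁ | αβ₂ into A → αA' and A' → β₁ | β₂
(α is the longest common prefix among the alternatives). Repeat until
no nonterminal has two alternatives with a common prefix.

Round 1: F has alternatives sharing prefix 'P'. Introduce F': F → P F'
  Add: F' → ε
  Add: F' → P e
  Add: F' → F

Round 2: P has alternatives sharing prefix 'x'. Introduce P': P → x P'
  Add: P' → P
  Add: P' → e

No remaining common prefixes — done.

Resulting grammar:
F → P F'
F' → ε
F' → P e
F' → F
F → D -
P → x P'
P' → P
P' → e
D → P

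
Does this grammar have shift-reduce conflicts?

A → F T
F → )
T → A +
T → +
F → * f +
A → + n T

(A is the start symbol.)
Yes — I6: [T → + .] vs [A → + . n T]

Augment with A' → A and build the canonical LR(0) collection (I0 = CLOSURE({[A' → . A]}), then GOTO on every symbol after a dot until no new states appear). It has 14 states:
  I0: { [A → . + n T], [A → . F T], [A' → . A], [F → . )], [F → . * f +] }  — shift
  I1: { [F → ) .] }  — reduce
  I2: { [F → * . f +] }  — shift
  I3: { [A → + . n T] }  — shift
  I4: { [A' → A .] }  — accept
  I5: { [A → . + n T], [A → . F T], [A → F . T], [F → . )], [F → . * f +], [T → . +], [T → . A +] }  — shift
  I6: { [A → + . n T], [T → + .] }  — shift, reduce
  I7: { [T → A . +] }  — shift
  I8: { [A → F T .] }  — reduce
  I9: { [T → A + .] }  — reduce
  I10: { [A → + n . T], [A → . + n T], [A → . F T], [F → . )], [F → . * f +], [T → . +], [T → . A +] }  — shift
  I11: { [A → + n T .] }  — reduce
  I12: { [F → * f . +] }  — shift
  I13: { [F → * f + .] }  — reduce

I6 contains reduce item [T → + .] and shift item [A → + . n T] — shift-reduce conflict.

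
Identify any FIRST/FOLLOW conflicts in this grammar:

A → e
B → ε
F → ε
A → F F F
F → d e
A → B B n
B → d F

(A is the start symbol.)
Yes. B → d F with FOLLOW(B) on { 'd' }; F → d e with FOLLOW(F) on { 'd' }

A FIRST/FOLLOW conflict occurs when a non-terminal N has a nullable alternative N → β (β ⇒* ε) and another alternative N → α with FIRST(α) ∩ FOLLOW(N) ≠ ∅: on such a lookahead the parser cannot decide between expanding α and letting N vanish via β.

Nullable non-terminals: A, B, F.
FIRST sets used below: FIRST(F) = { 'd', ε }, FIRST(B) = { 'd', ε }

A: nullable alternative(s) A → F F F; FOLLOW(A) = { $ }
  A → e: FIRST \ {ε} = { 'e' } — disjoint from FOLLOW(A)
  A → F F F: FIRST \ {ε} = { 'd' } — this is the only nullable alternative, skip
  A → B B n: FIRST \ {ε} = { 'd', 'n' } — disjoint from FOLLOW(A)

B: nullable alternative(s) B → ε; FOLLOW(B) = { 'd', 'n' }
  B → ε: FIRST \ {ε} = { } — this is the only nullable alternative, skip
  B → d F: FIRST \ {ε} = { 'd' } — overlaps FOLLOW(B) on { 'd' }: CONFLICT

F: nullable alternative(s) F → ε; FOLLOW(F) = { $, 'd', 'n' }
  F → ε: FIRST \ {ε} = { } — this is the only nullable alternative, skip
  F → d e: FIRST \ {ε} = { 'd' } — overlaps FOLLOW(F) on { 'd' }: CONFLICT

So the grammar has 2 FIRST/FOLLOW conflicts (marked CONFLICT above).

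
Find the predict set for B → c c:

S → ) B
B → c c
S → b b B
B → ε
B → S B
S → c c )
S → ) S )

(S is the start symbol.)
PREDICT(B → c c) = (FIRST(RHS) \ {ε}) ∪ (FOLLOW(B) if ε ∈ FIRST(RHS), i.e. RHS ⇒* ε)
FIRST(c c) = { 'c' }
ε ∉ FIRST(c c), so FOLLOW(B) is not added.
PREDICT(B → c c) = { 'c' }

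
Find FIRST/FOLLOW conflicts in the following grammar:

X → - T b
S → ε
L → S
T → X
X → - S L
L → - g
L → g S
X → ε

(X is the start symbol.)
No FIRST/FOLLOW conflicts.

A FIRST/FOLLOW conflict occurs when a non-terminal N has a nullable alternative N → β (β ⇒* ε) and another alternative N → α with FIRST(α) ∩ FOLLOW(N) ≠ ∅: on such a lookahead the parser cannot decide between expanding α and letting N vanish via β.

Nullable non-terminals: L, S, T, X.
FIRST sets used below: FIRST(S) = { ε }

L: nullable alternative(s) L → S; FOLLOW(L) = { $, 'b' }
  L → S: FIRST \ {ε} = { } — this is the only nullable alternative, skip
  L → - g: FIRST \ {ε} = { '-' } — disjoint from FOLLOW(L)
  L → g S: FIRST \ {ε} = { 'g' } — disjoint from FOLLOW(L)
S has a nullable alternative but only one production, so nothing to check.
T has a nullable alternative but only one production, so nothing to check.

X: nullable alternative(s) X → ε; FOLLOW(X) = { $, 'b' }
  X → - T b: FIRST \ {ε} = { '-' } — disjoint from FOLLOW(X)
  X → - S L: FIRST \ {ε} = { '-' } — disjoint from FOLLOW(X)
  X → ε: FIRST \ {ε} = { } — this is the only nullable alternative, skip

No FIRST/FOLLOW conflicts found.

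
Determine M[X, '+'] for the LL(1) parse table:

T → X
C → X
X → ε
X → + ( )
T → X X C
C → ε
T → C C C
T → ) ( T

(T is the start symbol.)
X → ε, X → + ( )

To find M[X, '+'], we find productions for X where '+' is in the predict set (PREDICT(N → α) = (FIRST(α) \ {ε}) ∪ (FOLLOW(N) if α ⇒* ε)).

Relevant sets:
  FOLLOW(X) = { $, '+' }

X → ε: PREDICT = { $, '+' }
  '+' is in predict set, so this production goes in M[X, '+']
X → + ( ): PREDICT = { '+' }
  '+' is in predict set, so this production goes in M[X, '+']

M[X, '+'] = X → ε, X → + ( )  (a multiply-defined cell — the grammar is not LL(1))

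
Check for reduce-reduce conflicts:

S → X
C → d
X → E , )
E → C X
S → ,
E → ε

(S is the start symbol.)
Augment with S' → S and build the canonical LR(0) collection (I0 = CLOSURE({[S' → . S]}), then GOTO on every symbol after a dot until no new states appear). It has 10 states:
  I0: { [C → . d], [E → . C X], [E → .], [S → . ,], [S → . X], [S' → . S], [X → . E , )] }  — shift, reduce
  I1: { [S → , .] }  — reduce
  I2: { [C → . d], [E → . C X], [E → .], [E → C . X], [X → . E , )] }  — shift, reduce
  I3: { [X → E . , )] }  — shift
  I4: { [S' → S .] }  — accept
  I5: { [S → X .] }  — reduce
  I6: { [C → d .] }  — reduce
  I7: { [X → E , . )] }  — shift
  I8: { [X → E , ) .] }  — reduce
  I9: { [E → C X .] }  — reduce

No state contains more than one complete item.

Answer: No reduce-reduce conflicts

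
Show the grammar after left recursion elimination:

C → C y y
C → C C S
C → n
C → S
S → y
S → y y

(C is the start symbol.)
C → n C'
C → S C'
C' → y y C'
C' → C S C'
C' → ε
S → y
S → y y

C is directly left-recursive. The standard transformation for
  A → A α₁ | ... | A α_m | β₁ | ... | β_n
is
  A  → β₁ A' | ... | β_n A'
  A' → α₁ A' | ... | α_m A' | ε

C → n becomes C → n C'
C → S becomes C → S C'
C → C y y becomes C' → y y C'
C → C C S becomes C' → C S C'
Add C' → ε

Productions for other non-terminals are unchanged:
  S → y
  S → y y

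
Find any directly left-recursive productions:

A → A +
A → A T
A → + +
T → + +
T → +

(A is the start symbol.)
Yes, A is left-recursive

Direct left recursion occurs when N → N α for some non-terminal N (the right-hand side begins with the left-hand side itself).

A → A +: LEFT RECURSIVE (starts with A)
A → A T: LEFT RECURSIVE (starts with A)
A → + +: starts with '+'
T → + +: starts with '+'
T → +: starts with '+'

The grammar has direct left recursion on: A.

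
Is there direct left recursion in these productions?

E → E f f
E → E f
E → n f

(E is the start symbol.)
Yes, E is left-recursive

Direct left recursion occurs when N → N α for some non-terminal N (the right-hand side begins with the left-hand side itself).

E → E f f: LEFT RECURSIVE (starts with E)
E → E f: LEFT RECURSIVE (starts with E)
E → n f: starts with n

The grammar has direct left recursion on: E.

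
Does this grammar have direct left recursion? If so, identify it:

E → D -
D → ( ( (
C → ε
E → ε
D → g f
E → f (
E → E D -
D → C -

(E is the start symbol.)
Yes, E is left-recursive

Direct left recursion occurs when N → N α for some non-terminal N (the right-hand side begins with the left-hand side itself).

E → D -: starts with D
D → ( ( (: starts with '('
C → ε: starts with ε
E → ε: starts with ε
D → g f: starts with g
E → f (: starts with f
E → E D -: LEFT RECURSIVE (starts with E)
D → C -: starts with C

The grammar has direct left recursion on: E.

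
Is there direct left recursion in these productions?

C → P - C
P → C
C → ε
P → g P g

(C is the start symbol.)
No direct left recursion

Direct left recursion occurs when N → N α for some non-terminal N (the right-hand side begins with the left-hand side itself).

C → P - C: starts with P
P → C: starts with C
C → ε: starts with ε
P → g P g: starts with g

No direct left recursion found.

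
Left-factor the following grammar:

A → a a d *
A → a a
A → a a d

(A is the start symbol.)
Left-factoring transforms A → αβ₁ | αβ₂ into A → αA' and A' → β₁ | β₂
(α is the longest common prefix among the alternatives). Repeat until
no nonterminal has two alternatives with a common prefix.

Round 1: A has alternatives sharing prefix 'a a'. Introduce A': A → a a A'
  Add: A' → d *
  Add: A' → ε
  Add: A' → d

Round 2: A' has alternatives sharing prefix 'd'. Introduce A'': A' → d A''
  Add: A'' → *
  Add: A'' → ε

No remaining common prefixes — done.

Resulting grammar:
A → a a A'
A' → d A''
A'' → *
A'' → ε
A' → ε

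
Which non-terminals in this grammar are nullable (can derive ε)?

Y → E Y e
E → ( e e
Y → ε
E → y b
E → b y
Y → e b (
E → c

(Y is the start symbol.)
{ 'Y' }

ε-productions: Y → ε
So Y is immediately nullable.
No further non-terminal can be added: every production for the remaining non-terminals contains a terminal or a non-nullable non-terminal.
Nullable = { 'Y' }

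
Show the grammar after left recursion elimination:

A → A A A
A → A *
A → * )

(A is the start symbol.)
A → * ) A'
A' → A A A'
A' → * A'
A' → ε

A is directly left-recursive. The standard transformation for
  A → A α₁ | ... | A α_m | β₁ | ... | β_n
is
  A  → β₁ A' | ... | β_n A'
  A' → α₁ A' | ... | α_m A' | ε

A → * ) becomes A → * ) A'
A → A A A becomes A' → A A A'
A → A * becomes A' → * A'
Add A' → ε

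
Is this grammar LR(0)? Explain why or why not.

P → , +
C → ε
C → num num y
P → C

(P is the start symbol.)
A grammar is LR(0) if no state in the canonical LR(0) collection has:
  - both a shift item (dot before a terminal) and a complete item (shift-reduce conflict), or
  - two or more complete items (reduce-reduce conflict; the accept item [P' → P .] counts as a complete item here).

Augment with P' → P and build the canonical LR(0) collection (I0 = CLOSURE({[P' → . P]}), then GOTO on every symbol after a dot until no new states appear). It has 8 states:
  I0: { [C → . num num y], [C → .], [P → . , +], [P → . C], [P' → . P] }  — shift, reduce
  I1: { [P → , . +] }  — shift
  I2: { [P → C .] }  — reduce
  I3: { [P' → P .] }  — accept
  I4: { [C → num . num y] }  — shift
  I5: { [C → num num . y] }  — shift
  I6: { [C → num num y .] }  — reduce
  I7: { [P → , + .] }  — reduce

Conflict in state I0:
  Shift-reduce conflict between [C → .] and [C → . num num y]
So the grammar is NOT LR(0).

Answer: No. Shift-reduce conflict between [C → .] and [C → . num num y]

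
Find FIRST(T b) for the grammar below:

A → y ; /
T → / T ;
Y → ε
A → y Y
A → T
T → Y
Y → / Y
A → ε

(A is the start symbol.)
{ '/', 'b' }

FIRST sets of the non-terminals involved (from the grammar, by fixed-point iteration):
  FIRST(T) = { '/', ε }

To compute FIRST(T b), process the symbols left to right:
Symbol T is a non-terminal. Add FIRST(T) \ {ε} = { '/' }
T is nullable (ε ∈ FIRST(T)), continue to the next symbol.
Symbol b is a terminal. Add 'b' and stop.
FIRST(T b) = { '/', 'b' }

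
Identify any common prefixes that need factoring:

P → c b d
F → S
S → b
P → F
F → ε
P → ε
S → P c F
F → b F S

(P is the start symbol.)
Left-factoring is needed when two productions for the same non-terminal
share a common prefix on the right-hand side.

Productions for P:
  P → c b d
  P → F
  P → ε
Productions for F:
  F → S
  F → ε
  F → b F S
Productions for S:
  S → b
  S → P c F

No common prefixes found.

Answer: No, left-factoring is not needed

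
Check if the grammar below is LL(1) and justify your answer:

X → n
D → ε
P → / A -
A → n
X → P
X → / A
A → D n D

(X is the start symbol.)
Relevant sets:
  FIRST(P) = { '/' }
  FIRST(D) = { ε }

For X:
  PREDICT(X → n) = { 'n' }
  PREDICT(X → P) = { '/' }
  PREDICT(X → '/' A) = { '/' }
For A:
  PREDICT(A → n) = { 'n' }
  PREDICT(A → D n D) = { 'n' }
D, P have a single production, so nothing to check there.

Conflict found: Predict set conflict for X: { '/' }
The grammar is NOT LL(1).

Answer: No. Predict set conflict for X: { '/' }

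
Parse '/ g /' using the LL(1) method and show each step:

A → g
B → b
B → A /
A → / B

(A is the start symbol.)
LL(1) parsing maintains a stack (initially the start symbol over $) and the input. At each step: if the stack top is a terminal, match it against the current input token; if it is a non-terminal N, replace it with the RHS of M[N, lookahead] (the unique production whose predict set contains the lookahead).

Stack is shown with the top on the left.

Stack  Input    Action
----------------------
A $    / g / $  output A → / B
/ B $  / g / $  match '/'
B $    g / $    output B → A /
A / $  g / $    output A → g
g / $  g / $    match 'g'
/ $    / $      match '/'
$      $        accept

The string is accepted.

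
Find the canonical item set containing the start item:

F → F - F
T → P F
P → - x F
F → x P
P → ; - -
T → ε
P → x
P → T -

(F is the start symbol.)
First, augment the grammar with F' → F
I₀ = CLOSURE({ [F' → . F] }):
  [F' → . F] has the dot before F: add [F → . F - F], [F → . x P]
No further items can be added.

I₀ = { [F → . F - F], [F → . x P], [F' → . F] }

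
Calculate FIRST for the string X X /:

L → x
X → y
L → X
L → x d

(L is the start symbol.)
FIRST sets of the non-terminals involved (from the grammar, by fixed-point iteration):
  FIRST(X) = { 'y' }

To compute FIRST(X X /), process the symbols left to right:
Symbol X is a non-terminal. Add FIRST(X) \ {ε} = { 'y' }
X is not nullable (ε ∉ FIRST(X)), so stop here.
FIRST(X X /) = { 'y' }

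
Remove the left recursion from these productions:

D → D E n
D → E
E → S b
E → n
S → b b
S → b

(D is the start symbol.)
D is directly left-recursive. The standard transformation for
  A → A α₁ | ... | A α_m | β₁ | ... | β_n
is
  A  → β₁ A' | ... | β_n A'
  A' → α₁ A' | ... | α_m A' | ε

D → E becomes D → E D'
D → D E n becomes D' → E n D'
Add D' → ε

Productions for other non-terminals are unchanged:
  E → S b
  E → n
  S → b b
  S → b

Resulting grammar:
D → E D'
D' → E n D'
D' → ε
E → S b
E → n
S → b b
S → b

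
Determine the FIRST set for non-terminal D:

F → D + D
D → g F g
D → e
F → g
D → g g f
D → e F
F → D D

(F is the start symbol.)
To compute FIRST(D), examine every production with D on the left-hand side, reading each right-hand side left to right until a non-nullable symbol is reached.

From D → g F g:
  - g is a terminal: add 'g' and stop
From D → e:
  - e is a terminal: add 'e' and stop
From D → g g f:
  - g is a terminal: add 'g' and stop
From D → e F:
  - e is a terminal: add 'e' and stop

Collecting: FIRST(D) = { 'e', 'g' }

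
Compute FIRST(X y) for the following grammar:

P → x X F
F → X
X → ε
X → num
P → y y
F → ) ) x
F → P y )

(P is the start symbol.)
{ 'num', 'y' }

FIRST sets of the non-terminals involved (from the grammar, by fixed-point iteration):
  FIRST(X) = { 'num', ε }

To compute FIRST(X y), process the symbols left to right:
Symbol X is a non-terminal. Add FIRST(X) \ {ε} = { 'num' }
X is nullable (ε ∈ FIRST(X)), continue to the next symbol.
Symbol y is a terminal. Add 'y' and stop.
FIRST(X y) = { 'num', 'y' }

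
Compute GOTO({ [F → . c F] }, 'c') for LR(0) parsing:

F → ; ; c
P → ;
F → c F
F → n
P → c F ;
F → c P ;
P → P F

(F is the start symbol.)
GOTO(I, 'c') = CLOSURE({ [A → αX.β] : [A → α.Xβ] ∈ I, X = 'c' })

Items with dot before 'c', with the dot advanced:
  [F → . c F] → [F → c . F]
Closure of the advanced items:
  [F → c . F] has the dot before F: add [F → . ; ; c], [F → . c F], [F → . n], [F → . c P ;]

GOTO = { [F → . ; ; c], [F → . c F], [F → . c P ;], [F → . n], [F → c . F] }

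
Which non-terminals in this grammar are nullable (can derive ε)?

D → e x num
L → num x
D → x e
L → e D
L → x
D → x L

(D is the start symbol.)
None

A non-terminal is nullable if it can derive ε (the empty string): either it has an ε-production, or it has a production whose right-hand side consists entirely of nullable non-terminals.

There are no ε-productions, so no non-terminal can derive ε.
No non-terminals are nullable.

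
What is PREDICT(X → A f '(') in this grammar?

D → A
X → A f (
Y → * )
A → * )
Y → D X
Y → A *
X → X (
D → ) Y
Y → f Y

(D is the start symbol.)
{ '*' }

PREDICT(X → A f '(') = (FIRST(RHS) \ {ε}) ∪ (FOLLOW(X) if ε ∈ FIRST(RHS), i.e. RHS ⇒* ε)
FIRST(A) = { '*' }
FIRST(A f '(') = { '*' }
ε ∉ FIRST(A f '('), so FOLLOW(X) is not added.
PREDICT(X → A f '(') = { '*' }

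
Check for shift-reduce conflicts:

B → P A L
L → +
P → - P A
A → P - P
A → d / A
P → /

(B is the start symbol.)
No shift-reduce conflicts

Augment with B' → B and build the canonical LR(0) collection (I0 = CLOSURE({[B' → . B]}), then GOTO on every symbol after a dot until no new states appear). It has 16 states:
  I0: { [B → . P A L], [B' → . B], [P → . - P A], [P → . /] }  — shift
  I1: { [P → - . P A], [P → . - P A], [P → . /] }  — shift
  I2: { [P → / .] }  — reduce
  I3: { [B' → B .] }  — accept
  I4: { [A → . P - P], [A → . d / A], [B → P . A L], [P → . - P A], [P → . /] }  — shift
  I5: { [B → P A . L], [L → . +] }  — shift
  I6: { [A → P . - P] }  — shift
  I7: { [A → d . / A] }  — shift
  I8: { [A → . P - P], [A → . d / A], [A → d / . A], [P → . - P A], [P → . /] }  — shift
  I9: { [A → d / A .] }  — reduce
  I10: { [A → P - . P], [P → . - P A], [P → . /] }  — shift
  I11: { [A → P - P .] }  — reduce
  I12: { [L → + .] }  — reduce
  I13: { [B → P A L .] }  — reduce
  I14: { [A → . P - P], [A → . d / A], [P → - P . A], [P → . - P A], [P → . /] }  — shift
  I15: { [P → - P A .] }  — reduce

No state contains both a complete item and a shift item.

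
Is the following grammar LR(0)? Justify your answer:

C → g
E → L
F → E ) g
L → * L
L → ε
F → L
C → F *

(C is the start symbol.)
No. Shift-reduce conflict between [L → .] and [C → . g]

Augment with C' → C and build the canonical LR(0) collection (I0 = CLOSURE({[C' → . C]}), then GOTO on every symbol after a dot until no new states appear). It has 11 states:
  I0: { [C → . F *], [C → . g], [C' → . C], [E → . L], [F → . E ) g], [F → . L], [L → . * L], [L → .] }  — shift, reduce
  I1: { [L → * . L], [L → . * L], [L → .] }  — shift, reduce
  I2: { [C' → C .] }  — accept
  I3: { [F → E . ) g] }  — shift
  I4: { [C → F . *] }  — shift
  I5: { [E → L .], [F → L .] }  — 2 reduces
  I6: { [C → g .] }  — reduce
  I7: { [C → F * .] }  — reduce
  I8: { [F → E ) . g] }  — shift
  I9: { [F → E ) g .] }  — reduce
  I10: { [L → * L .] }  — reduce

Conflict in state I0:
  Shift-reduce conflict between [L → .] and [C → . g]
So the grammar is NOT LR(0).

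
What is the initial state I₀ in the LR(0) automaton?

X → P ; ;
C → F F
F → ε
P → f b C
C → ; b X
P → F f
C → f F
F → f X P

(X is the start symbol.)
{ [F → . f X P], [F → .], [P → . F f], [P → . f b C], [X → . P ; ;], [X' → . X] }

First, augment the grammar with X' → X
I₀ = CLOSURE({ [X' → . X] }):
  [X' → . X] has the dot before X: add [X → . P ; ;]
  [X → . P ; ;] has the dot before P: add [P → . f b C], [P → . F f]
  [P → . F f] has the dot before F: add [F → .], [F → . f X P]
No further items can be added.

I₀ = { [F → . f X P], [F → .], [P → . F f], [P → . f b C], [X → . P ; ;], [X' → . X] }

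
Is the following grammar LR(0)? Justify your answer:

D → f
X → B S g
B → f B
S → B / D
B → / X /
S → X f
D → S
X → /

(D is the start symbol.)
A grammar is LR(0) if no state in the canonical LR(0) collection has:
  - both a shift item (dot before a terminal) and a complete item (shift-reduce conflict), or
  - two or more complete items (reduce-reduce conflict; the accept item [D' → D .] counts as a complete item here).

Augment with D' → D and build the canonical LR(0) collection (I0 = CLOSURE({[D' → . D]}), then GOTO on every symbol after a dot until no new states appear). It has 19 states:
  I0: { [B → . / X /], [B → . f B], [D → . S], [D → . f], [D' → . D], [S → . B / D], [S → . X f], [X → . /], [X → . B S g] }  — shift
  I1: { [B → . / X /], [B → . f B], [B → / . X /], [X → . /], [X → . B S g], [X → / .] }  — shift, reduce
  I2: { [B → . / X /], [B → . f B], [S → . B / D], [S → . X f], [S → B . / D], [X → . /], [X → . B S g], [X → B . S g] }  — shift
  I3: { [D' → D .] }  — accept
  I4: { [D → S .] }  — reduce
  I5: { [S → X . f] }  — shift
  I6: { [B → . / X /], [B → . f B], [B → f . B], [D → f .] }  — shift, reduce
  I7: { [B → . / X /], [B → . f B], [B → / . X /], [X → . /], [X → . B S g] }  — shift
  I8: { [B → f B .] }  — reduce
  I9: { [B → . / X /], [B → . f B], [B → f . B] }  — shift
  I10: { [B → . / X /], [B → . f B], [S → . B / D], [S → . X f], [X → . /], [X → . B S g], [X → B . S g] }  — shift
  I11: { [B → / X . /] }  — shift
  I12: { [B → / X / .] }  — reduce
  I13: { [X → B S . g] }  — shift
  I14: { [X → B S g .] }  — reduce
  I15: { [S → X f .] }  — reduce
  I16: { [B → . / X /], [B → . f B], [B → / . X /], [D → . S], [D → . f], [S → . B / D], [S → . X f], [S → B / . D], [X → . /], [X → . B S g], [X → / .] }  — shift, reduce
  I17: { [S → B / D .] }  — reduce
  I18: { [B → / X . /], [S → X . f] }  — shift

Conflict in state I1:
  Shift-reduce conflict between [X → / .] and [B → . / X /]
So the grammar is NOT LR(0).

Answer: No. Shift-reduce conflict between [X → / .] and [B → . / X /]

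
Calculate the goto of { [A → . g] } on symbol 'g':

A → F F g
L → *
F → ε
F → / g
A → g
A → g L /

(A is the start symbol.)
GOTO(I, 'g') = CLOSURE({ [A → αX.β] : [A → α.Xβ] ∈ I, X = 'g' })

Items with dot before 'g', with the dot advanced:
  [A → . g] → [A → g .]
Closure adds nothing (no advanced item has the dot before a non-terminal).

GOTO = { [A → g .] }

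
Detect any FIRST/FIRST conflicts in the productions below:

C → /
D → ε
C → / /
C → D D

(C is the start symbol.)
Yes. C → '/' / C → '/' '/' on { '/' }

A FIRST/FIRST conflict occurs when two productions N → α and N → β for the same non-terminal have FIRST(α) ∩ FIRST(β) ≠ ∅ (with ε ∈ FIRST of a nullable right-hand side, so two nullable alternatives also conflict).

FIRST sets of the non-terminals at (or reachable through a nullable prefix from) the front of some alternative:
  FIRST(D) = { ε }

Productions for C:
  C → /: FIRST = { '/' }
  C → / /: FIRST = { '/' }
  C → D D: FIRST = { ε }
D has only one production, so no FIRST/FIRST conflict is possible there.

Conflict for C: C → / and C → / /
  Overlap: { '/' }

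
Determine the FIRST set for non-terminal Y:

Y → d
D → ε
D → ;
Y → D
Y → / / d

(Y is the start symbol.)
{ '/', ';', 'd', ε }

To compute FIRST(Y), examine every production with Y on the left-hand side, reading each right-hand side left to right until a non-nullable symbol is reached.

FIRST sets of the other non-terminals involved (by the same procedure, iterated to a fixed point):
  FIRST(D) = { ';', ε }

From Y → d:
  - d is a terminal: add 'd' and stop
From Y → D:
  - D is a non-terminal: add FIRST(D) \ {ε} = { ';' }
    D is nullable and nothing follows, so the whole right-hand side can vanish: ε ∈ FIRST(Y)
From Y → / / d:
  - '/' is a terminal: add '/' and stop

Collecting: FIRST(Y) = { '/', ';', 'd', ε }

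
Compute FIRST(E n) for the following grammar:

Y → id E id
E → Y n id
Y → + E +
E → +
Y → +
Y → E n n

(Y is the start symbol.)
{ '+', 'id' }

FIRST sets of the non-terminals involved (from the grammar, by fixed-point iteration):
  FIRST(E) = { '+', 'id' }

To compute FIRST(E n), process the symbols left to right:
Symbol E is a non-terminal. Add FIRST(E) \ {ε} = { '+', 'id' }
E is not nullable (ε ∉ FIRST(E)), so stop here.
FIRST(E n) = { '+', 'id' }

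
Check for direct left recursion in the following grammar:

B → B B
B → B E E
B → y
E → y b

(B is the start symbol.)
Yes, B is left-recursive

Direct left recursion occurs when N → N α for some non-terminal N (the right-hand side begins with the left-hand side itself).

B → B B: LEFT RECURSIVE (starts with B)
B → B E E: LEFT RECURSIVE (starts with B)
B → y: starts with y
E → y b: starts with y

The grammar has direct left recursion on: B.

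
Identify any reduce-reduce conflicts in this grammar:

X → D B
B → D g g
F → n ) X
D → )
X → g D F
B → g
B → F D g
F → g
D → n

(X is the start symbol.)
A reduce-reduce conflict occurs when an LR(0) state has two complete items [A → α .] and [B → β .] — both call for a reduction, and with no lookahead the parser cannot choose between them.

Augment with X' → X and build the canonical LR(0) collection (I0 = CLOSURE({[X' → . X]}), then GOTO on every symbol after a dot until no new states appear). It has 21 states:
  I0: { [D → . )], [D → . n], [X → . D B], [X → . g D F], [X' → . X] }  — shift
  I1: { [D → ) .] }  — reduce
  I2: { [B → . D g g], [B → . F D g], [B → . g], [D → . )], [D → . n], [F → . g], [F → . n ) X], [X → D . B] }  — shift
  I3: { [X' → X .] }  — accept
  I4: { [D → . )], [D → . n], [X → g . D F] }  — shift
  I5: { [D → n .] }  — reduce
  I6: { [F → . g], [F → . n ) X], [X → g D . F] }  — shift
  I7: { [X → g D F .] }  — reduce
  I8: { [F → g .] }  — reduce
  I9: { [F → n . ) X] }  — shift
  I10: { [D → . )], [D → . n], [F → n ) . X], [X → . D B], [X → . g D F] }  — shift
  I11: { [F → n ) X .] }  — reduce
  I12: { [X → D B .] }  — reduce
  I13: { [B → D . g g] }  — shift
  I14: { [B → F . D g], [D → . )], [D → . n] }  — shift
  I15: { [B → g .], [F → g .] }  — 2 reduces
  I16: { [D → n .], [F → n . ) X] }  — shift, reduce
  I17: { [B → F D . g] }  — shift
  I18: { [B → F D g .] }  — reduce
  I19: { [B → D g . g] }  — shift
  I20: { [B → D g g .] }  — reduce

I15 contains complete items [B → g .], [F → g .] — reduce-reduce conflict.

Answer: Yes — I15: [B → g .] vs [F → g .]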